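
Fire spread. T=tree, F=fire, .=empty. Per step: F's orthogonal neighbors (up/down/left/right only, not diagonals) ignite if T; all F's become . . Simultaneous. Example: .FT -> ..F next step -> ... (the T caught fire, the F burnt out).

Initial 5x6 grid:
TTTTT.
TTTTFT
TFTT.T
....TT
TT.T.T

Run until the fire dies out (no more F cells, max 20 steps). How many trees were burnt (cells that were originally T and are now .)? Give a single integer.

Step 1: +6 fires, +2 burnt (F count now 6)
Step 2: +6 fires, +6 burnt (F count now 6)
Step 3: +3 fires, +6 burnt (F count now 3)
Step 4: +2 fires, +3 burnt (F count now 2)
Step 5: +0 fires, +2 burnt (F count now 0)
Fire out after step 5
Initially T: 20, now '.': 27
Total burnt (originally-T cells now '.'): 17

Answer: 17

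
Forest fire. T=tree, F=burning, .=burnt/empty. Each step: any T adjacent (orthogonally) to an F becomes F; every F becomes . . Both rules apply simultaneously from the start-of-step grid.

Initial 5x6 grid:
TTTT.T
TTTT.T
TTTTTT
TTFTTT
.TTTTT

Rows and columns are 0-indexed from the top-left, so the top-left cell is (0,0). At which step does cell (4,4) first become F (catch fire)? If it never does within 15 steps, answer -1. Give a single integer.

Step 1: cell (4,4)='T' (+4 fires, +1 burnt)
Step 2: cell (4,4)='T' (+7 fires, +4 burnt)
Step 3: cell (4,4)='F' (+7 fires, +7 burnt)
  -> target ignites at step 3
Step 4: cell (4,4)='.' (+5 fires, +7 burnt)
Step 5: cell (4,4)='.' (+2 fires, +5 burnt)
Step 6: cell (4,4)='.' (+1 fires, +2 burnt)
Step 7: cell (4,4)='.' (+0 fires, +1 burnt)
  fire out at step 7

3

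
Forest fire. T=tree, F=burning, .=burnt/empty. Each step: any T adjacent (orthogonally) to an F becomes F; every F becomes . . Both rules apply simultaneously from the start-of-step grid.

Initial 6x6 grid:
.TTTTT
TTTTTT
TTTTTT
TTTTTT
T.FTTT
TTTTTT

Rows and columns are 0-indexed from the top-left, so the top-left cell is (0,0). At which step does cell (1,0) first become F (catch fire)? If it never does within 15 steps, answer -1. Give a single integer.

Step 1: cell (1,0)='T' (+3 fires, +1 burnt)
Step 2: cell (1,0)='T' (+6 fires, +3 burnt)
Step 3: cell (1,0)='T' (+8 fires, +6 burnt)
Step 4: cell (1,0)='T' (+8 fires, +8 burnt)
Step 5: cell (1,0)='F' (+5 fires, +8 burnt)
  -> target ignites at step 5
Step 6: cell (1,0)='.' (+2 fires, +5 burnt)
Step 7: cell (1,0)='.' (+1 fires, +2 burnt)
Step 8: cell (1,0)='.' (+0 fires, +1 burnt)
  fire out at step 8

5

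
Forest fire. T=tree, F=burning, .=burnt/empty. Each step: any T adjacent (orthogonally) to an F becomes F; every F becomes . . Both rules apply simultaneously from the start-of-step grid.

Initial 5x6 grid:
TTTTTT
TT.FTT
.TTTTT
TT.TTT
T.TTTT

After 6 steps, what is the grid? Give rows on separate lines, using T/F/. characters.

Step 1: 3 trees catch fire, 1 burn out
  TTTFTT
  TT..FT
  .TTFTT
  TT.TTT
  T.TTTT
Step 2: 6 trees catch fire, 3 burn out
  TTF.FT
  TT...F
  .TF.FT
  TT.FTT
  T.TTTT
Step 3: 6 trees catch fire, 6 burn out
  TF...F
  TT....
  .F...F
  TT..FT
  T.TFTT
Step 4: 6 trees catch fire, 6 burn out
  F.....
  TF....
  ......
  TF...F
  T.F.FT
Step 5: 3 trees catch fire, 6 burn out
  ......
  F.....
  ......
  F.....
  T....F
Step 6: 1 trees catch fire, 3 burn out
  ......
  ......
  ......
  ......
  F.....

......
......
......
......
F.....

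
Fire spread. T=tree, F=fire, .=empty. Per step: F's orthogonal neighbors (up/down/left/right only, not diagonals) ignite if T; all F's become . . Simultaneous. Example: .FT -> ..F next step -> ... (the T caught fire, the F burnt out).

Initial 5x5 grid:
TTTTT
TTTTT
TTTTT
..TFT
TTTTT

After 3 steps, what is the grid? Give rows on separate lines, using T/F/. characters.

Step 1: 4 trees catch fire, 1 burn out
  TTTTT
  TTTTT
  TTTFT
  ..F.F
  TTTFT
Step 2: 5 trees catch fire, 4 burn out
  TTTTT
  TTTFT
  TTF.F
  .....
  TTF.F
Step 3: 5 trees catch fire, 5 burn out
  TTTFT
  TTF.F
  TF...
  .....
  TF...

TTTFT
TTF.F
TF...
.....
TF...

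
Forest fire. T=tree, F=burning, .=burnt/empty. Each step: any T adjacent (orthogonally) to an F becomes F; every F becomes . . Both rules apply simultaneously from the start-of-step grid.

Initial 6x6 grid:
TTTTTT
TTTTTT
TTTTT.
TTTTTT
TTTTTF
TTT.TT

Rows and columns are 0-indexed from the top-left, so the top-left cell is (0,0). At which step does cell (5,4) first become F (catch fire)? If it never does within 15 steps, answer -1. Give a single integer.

Step 1: cell (5,4)='T' (+3 fires, +1 burnt)
Step 2: cell (5,4)='F' (+3 fires, +3 burnt)
  -> target ignites at step 2
Step 3: cell (5,4)='.' (+3 fires, +3 burnt)
Step 4: cell (5,4)='.' (+5 fires, +3 burnt)
Step 5: cell (5,4)='.' (+7 fires, +5 burnt)
Step 6: cell (5,4)='.' (+6 fires, +7 burnt)
Step 7: cell (5,4)='.' (+3 fires, +6 burnt)
Step 8: cell (5,4)='.' (+2 fires, +3 burnt)
Step 9: cell (5,4)='.' (+1 fires, +2 burnt)
Step 10: cell (5,4)='.' (+0 fires, +1 burnt)
  fire out at step 10

2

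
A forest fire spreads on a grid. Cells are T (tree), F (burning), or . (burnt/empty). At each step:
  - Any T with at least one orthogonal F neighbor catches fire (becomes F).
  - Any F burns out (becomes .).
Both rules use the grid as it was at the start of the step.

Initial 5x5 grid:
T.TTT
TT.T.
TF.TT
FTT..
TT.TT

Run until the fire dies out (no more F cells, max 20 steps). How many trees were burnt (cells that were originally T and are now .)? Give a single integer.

Answer: 8

Derivation:
Step 1: +4 fires, +2 burnt (F count now 4)
Step 2: +3 fires, +4 burnt (F count now 3)
Step 3: +1 fires, +3 burnt (F count now 1)
Step 4: +0 fires, +1 burnt (F count now 0)
Fire out after step 4
Initially T: 16, now '.': 17
Total burnt (originally-T cells now '.'): 8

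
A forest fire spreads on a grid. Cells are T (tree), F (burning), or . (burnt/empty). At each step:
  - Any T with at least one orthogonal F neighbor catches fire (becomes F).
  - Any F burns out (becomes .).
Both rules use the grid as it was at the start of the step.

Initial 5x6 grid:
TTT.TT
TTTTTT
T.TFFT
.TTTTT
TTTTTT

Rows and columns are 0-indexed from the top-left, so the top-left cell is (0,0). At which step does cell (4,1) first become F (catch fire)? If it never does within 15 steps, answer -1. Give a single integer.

Step 1: cell (4,1)='T' (+6 fires, +2 burnt)
Step 2: cell (4,1)='T' (+7 fires, +6 burnt)
Step 3: cell (4,1)='T' (+6 fires, +7 burnt)
Step 4: cell (4,1)='F' (+3 fires, +6 burnt)
  -> target ignites at step 4
Step 5: cell (4,1)='.' (+3 fires, +3 burnt)
Step 6: cell (4,1)='.' (+0 fires, +3 burnt)
  fire out at step 6

4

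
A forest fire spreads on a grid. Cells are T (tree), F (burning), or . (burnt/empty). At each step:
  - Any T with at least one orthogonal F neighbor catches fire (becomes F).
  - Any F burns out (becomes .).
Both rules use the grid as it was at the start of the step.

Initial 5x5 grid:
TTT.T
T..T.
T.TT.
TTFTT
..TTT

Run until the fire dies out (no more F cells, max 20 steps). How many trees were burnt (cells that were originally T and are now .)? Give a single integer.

Answer: 15

Derivation:
Step 1: +4 fires, +1 burnt (F count now 4)
Step 2: +4 fires, +4 burnt (F count now 4)
Step 3: +3 fires, +4 burnt (F count now 3)
Step 4: +1 fires, +3 burnt (F count now 1)
Step 5: +1 fires, +1 burnt (F count now 1)
Step 6: +1 fires, +1 burnt (F count now 1)
Step 7: +1 fires, +1 burnt (F count now 1)
Step 8: +0 fires, +1 burnt (F count now 0)
Fire out after step 8
Initially T: 16, now '.': 24
Total burnt (originally-T cells now '.'): 15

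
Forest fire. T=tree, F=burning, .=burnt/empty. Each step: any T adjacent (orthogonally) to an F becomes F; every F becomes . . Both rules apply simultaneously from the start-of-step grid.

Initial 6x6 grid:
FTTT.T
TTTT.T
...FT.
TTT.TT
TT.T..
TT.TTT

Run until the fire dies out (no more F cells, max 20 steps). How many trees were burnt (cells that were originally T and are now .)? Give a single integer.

Answer: 10

Derivation:
Step 1: +4 fires, +2 burnt (F count now 4)
Step 2: +5 fires, +4 burnt (F count now 5)
Step 3: +1 fires, +5 burnt (F count now 1)
Step 4: +0 fires, +1 burnt (F count now 0)
Fire out after step 4
Initially T: 23, now '.': 23
Total burnt (originally-T cells now '.'): 10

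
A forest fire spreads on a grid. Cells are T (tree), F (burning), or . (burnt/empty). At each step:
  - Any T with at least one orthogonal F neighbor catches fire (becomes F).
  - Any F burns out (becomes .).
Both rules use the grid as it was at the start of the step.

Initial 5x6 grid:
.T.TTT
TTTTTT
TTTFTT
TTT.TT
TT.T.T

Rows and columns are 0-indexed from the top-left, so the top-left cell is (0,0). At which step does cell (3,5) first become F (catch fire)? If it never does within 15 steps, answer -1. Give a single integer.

Step 1: cell (3,5)='T' (+3 fires, +1 burnt)
Step 2: cell (3,5)='T' (+7 fires, +3 burnt)
Step 3: cell (3,5)='F' (+6 fires, +7 burnt)
  -> target ignites at step 3
Step 4: cell (3,5)='.' (+6 fires, +6 burnt)
Step 5: cell (3,5)='.' (+1 fires, +6 burnt)
Step 6: cell (3,5)='.' (+0 fires, +1 burnt)
  fire out at step 6

3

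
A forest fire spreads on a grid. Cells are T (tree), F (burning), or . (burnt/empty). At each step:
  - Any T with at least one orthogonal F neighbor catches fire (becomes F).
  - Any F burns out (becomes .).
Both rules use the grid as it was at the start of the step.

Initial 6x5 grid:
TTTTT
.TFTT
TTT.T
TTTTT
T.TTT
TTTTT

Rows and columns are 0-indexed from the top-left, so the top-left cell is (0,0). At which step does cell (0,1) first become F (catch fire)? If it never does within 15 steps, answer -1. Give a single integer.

Step 1: cell (0,1)='T' (+4 fires, +1 burnt)
Step 2: cell (0,1)='F' (+5 fires, +4 burnt)
  -> target ignites at step 2
Step 3: cell (0,1)='.' (+7 fires, +5 burnt)
Step 4: cell (0,1)='.' (+4 fires, +7 burnt)
Step 5: cell (0,1)='.' (+4 fires, +4 burnt)
Step 6: cell (0,1)='.' (+2 fires, +4 burnt)
Step 7: cell (0,1)='.' (+0 fires, +2 burnt)
  fire out at step 7

2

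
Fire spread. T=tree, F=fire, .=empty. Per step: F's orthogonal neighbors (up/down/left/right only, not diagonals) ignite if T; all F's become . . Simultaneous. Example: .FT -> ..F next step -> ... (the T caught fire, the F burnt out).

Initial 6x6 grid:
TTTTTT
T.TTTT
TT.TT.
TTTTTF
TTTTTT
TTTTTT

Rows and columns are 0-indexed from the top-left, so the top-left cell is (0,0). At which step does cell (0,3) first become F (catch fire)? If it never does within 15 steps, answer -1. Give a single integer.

Step 1: cell (0,3)='T' (+2 fires, +1 burnt)
Step 2: cell (0,3)='T' (+4 fires, +2 burnt)
Step 3: cell (0,3)='T' (+5 fires, +4 burnt)
Step 4: cell (0,3)='T' (+6 fires, +5 burnt)
Step 5: cell (0,3)='F' (+7 fires, +6 burnt)
  -> target ignites at step 5
Step 6: cell (0,3)='.' (+4 fires, +7 burnt)
Step 7: cell (0,3)='.' (+3 fires, +4 burnt)
Step 8: cell (0,3)='.' (+1 fires, +3 burnt)
Step 9: cell (0,3)='.' (+0 fires, +1 burnt)
  fire out at step 9

5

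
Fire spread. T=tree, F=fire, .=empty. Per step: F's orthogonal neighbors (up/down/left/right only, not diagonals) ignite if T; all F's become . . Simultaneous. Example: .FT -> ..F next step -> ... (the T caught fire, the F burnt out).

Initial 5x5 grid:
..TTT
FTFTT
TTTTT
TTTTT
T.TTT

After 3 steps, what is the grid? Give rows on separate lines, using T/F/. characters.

Step 1: 5 trees catch fire, 2 burn out
  ..FTT
  .F.FT
  FTFTT
  TTTTT
  T.TTT
Step 2: 6 trees catch fire, 5 burn out
  ...FT
  ....F
  .F.FT
  FTFTT
  T.TTT
Step 3: 6 trees catch fire, 6 burn out
  ....F
  .....
  ....F
  .F.FT
  F.FTT

....F
.....
....F
.F.FT
F.FTT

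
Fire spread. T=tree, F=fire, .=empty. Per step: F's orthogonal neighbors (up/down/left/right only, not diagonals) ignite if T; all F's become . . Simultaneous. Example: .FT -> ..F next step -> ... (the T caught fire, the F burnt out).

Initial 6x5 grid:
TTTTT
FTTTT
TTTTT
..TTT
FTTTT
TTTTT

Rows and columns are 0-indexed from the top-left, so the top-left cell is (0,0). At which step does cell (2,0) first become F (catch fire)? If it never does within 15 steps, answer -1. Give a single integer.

Step 1: cell (2,0)='F' (+5 fires, +2 burnt)
  -> target ignites at step 1
Step 2: cell (2,0)='.' (+5 fires, +5 burnt)
Step 3: cell (2,0)='.' (+6 fires, +5 burnt)
Step 4: cell (2,0)='.' (+6 fires, +6 burnt)
Step 5: cell (2,0)='.' (+4 fires, +6 burnt)
Step 6: cell (2,0)='.' (+0 fires, +4 burnt)
  fire out at step 6

1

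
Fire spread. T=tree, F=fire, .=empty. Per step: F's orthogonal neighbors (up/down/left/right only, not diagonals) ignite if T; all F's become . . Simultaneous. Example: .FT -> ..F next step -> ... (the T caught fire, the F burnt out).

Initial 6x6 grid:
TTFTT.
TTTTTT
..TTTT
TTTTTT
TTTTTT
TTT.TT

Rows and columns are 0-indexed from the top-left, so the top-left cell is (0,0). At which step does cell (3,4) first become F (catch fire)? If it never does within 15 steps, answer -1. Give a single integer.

Step 1: cell (3,4)='T' (+3 fires, +1 burnt)
Step 2: cell (3,4)='T' (+5 fires, +3 burnt)
Step 3: cell (3,4)='T' (+4 fires, +5 burnt)
Step 4: cell (3,4)='T' (+5 fires, +4 burnt)
Step 5: cell (3,4)='F' (+6 fires, +5 burnt)
  -> target ignites at step 5
Step 6: cell (3,4)='.' (+4 fires, +6 burnt)
Step 7: cell (3,4)='.' (+3 fires, +4 burnt)
Step 8: cell (3,4)='.' (+1 fires, +3 burnt)
Step 9: cell (3,4)='.' (+0 fires, +1 burnt)
  fire out at step 9

5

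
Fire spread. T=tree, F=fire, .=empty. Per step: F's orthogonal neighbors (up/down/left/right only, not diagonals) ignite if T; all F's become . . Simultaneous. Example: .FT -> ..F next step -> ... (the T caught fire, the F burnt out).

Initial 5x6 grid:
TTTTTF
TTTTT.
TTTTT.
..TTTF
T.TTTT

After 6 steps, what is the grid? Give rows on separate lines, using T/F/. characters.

Step 1: 3 trees catch fire, 2 burn out
  TTTTF.
  TTTTT.
  TTTTT.
  ..TTF.
  T.TTTF
Step 2: 5 trees catch fire, 3 burn out
  TTTF..
  TTTTF.
  TTTTF.
  ..TF..
  T.TTF.
Step 3: 5 trees catch fire, 5 burn out
  TTF...
  TTTF..
  TTTF..
  ..F...
  T.TF..
Step 4: 4 trees catch fire, 5 burn out
  TF....
  TTF...
  TTF...
  ......
  T.F...
Step 5: 3 trees catch fire, 4 burn out
  F.....
  TF....
  TF....
  ......
  T.....
Step 6: 2 trees catch fire, 3 burn out
  ......
  F.....
  F.....
  ......
  T.....

......
F.....
F.....
......
T.....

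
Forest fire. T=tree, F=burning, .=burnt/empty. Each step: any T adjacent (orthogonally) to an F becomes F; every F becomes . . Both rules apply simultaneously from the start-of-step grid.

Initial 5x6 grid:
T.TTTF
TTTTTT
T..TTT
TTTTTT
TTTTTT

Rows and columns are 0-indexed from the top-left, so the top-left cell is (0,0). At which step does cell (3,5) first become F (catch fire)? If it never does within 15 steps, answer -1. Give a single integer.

Step 1: cell (3,5)='T' (+2 fires, +1 burnt)
Step 2: cell (3,5)='T' (+3 fires, +2 burnt)
Step 3: cell (3,5)='F' (+4 fires, +3 burnt)
  -> target ignites at step 3
Step 4: cell (3,5)='.' (+4 fires, +4 burnt)
Step 5: cell (3,5)='.' (+3 fires, +4 burnt)
Step 6: cell (3,5)='.' (+3 fires, +3 burnt)
Step 7: cell (3,5)='.' (+4 fires, +3 burnt)
Step 8: cell (3,5)='.' (+2 fires, +4 burnt)
Step 9: cell (3,5)='.' (+1 fires, +2 burnt)
Step 10: cell (3,5)='.' (+0 fires, +1 burnt)
  fire out at step 10

3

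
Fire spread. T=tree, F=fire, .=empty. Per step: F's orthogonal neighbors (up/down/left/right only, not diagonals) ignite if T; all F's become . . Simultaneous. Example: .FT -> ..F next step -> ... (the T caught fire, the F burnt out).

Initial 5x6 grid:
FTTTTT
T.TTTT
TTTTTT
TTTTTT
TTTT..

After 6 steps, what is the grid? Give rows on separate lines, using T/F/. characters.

Step 1: 2 trees catch fire, 1 burn out
  .FTTTT
  F.TTTT
  TTTTTT
  TTTTTT
  TTTT..
Step 2: 2 trees catch fire, 2 burn out
  ..FTTT
  ..TTTT
  FTTTTT
  TTTTTT
  TTTT..
Step 3: 4 trees catch fire, 2 burn out
  ...FTT
  ..FTTT
  .FTTTT
  FTTTTT
  TTTT..
Step 4: 5 trees catch fire, 4 burn out
  ....FT
  ...FTT
  ..FTTT
  .FTTTT
  FTTT..
Step 5: 5 trees catch fire, 5 burn out
  .....F
  ....FT
  ...FTT
  ..FTTT
  .FTT..
Step 6: 4 trees catch fire, 5 burn out
  ......
  .....F
  ....FT
  ...FTT
  ..FT..

......
.....F
....FT
...FTT
..FT..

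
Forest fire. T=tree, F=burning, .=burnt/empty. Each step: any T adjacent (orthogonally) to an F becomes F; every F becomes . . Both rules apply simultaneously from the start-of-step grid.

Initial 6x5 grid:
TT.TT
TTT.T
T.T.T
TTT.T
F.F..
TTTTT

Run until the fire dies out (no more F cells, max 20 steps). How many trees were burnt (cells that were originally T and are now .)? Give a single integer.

Step 1: +4 fires, +2 burnt (F count now 4)
Step 2: +5 fires, +4 burnt (F count now 5)
Step 3: +3 fires, +5 burnt (F count now 3)
Step 4: +2 fires, +3 burnt (F count now 2)
Step 5: +1 fires, +2 burnt (F count now 1)
Step 6: +0 fires, +1 burnt (F count now 0)
Fire out after step 6
Initially T: 20, now '.': 25
Total burnt (originally-T cells now '.'): 15

Answer: 15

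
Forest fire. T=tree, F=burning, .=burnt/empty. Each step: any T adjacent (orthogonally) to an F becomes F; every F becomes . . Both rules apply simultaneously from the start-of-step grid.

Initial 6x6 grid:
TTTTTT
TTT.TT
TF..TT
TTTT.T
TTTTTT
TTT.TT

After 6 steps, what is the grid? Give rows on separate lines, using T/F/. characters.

Step 1: 3 trees catch fire, 1 burn out
  TTTTTT
  TFT.TT
  F...TT
  TFTT.T
  TTTTTT
  TTT.TT
Step 2: 6 trees catch fire, 3 burn out
  TFTTTT
  F.F.TT
  ....TT
  F.FT.T
  TFTTTT
  TTT.TT
Step 3: 6 trees catch fire, 6 burn out
  F.FTTT
  ....TT
  ....TT
  ...F.T
  F.FTTT
  TFT.TT
Step 4: 4 trees catch fire, 6 burn out
  ...FTT
  ....TT
  ....TT
  .....T
  ...FTT
  F.F.TT
Step 5: 2 trees catch fire, 4 burn out
  ....FT
  ....TT
  ....TT
  .....T
  ....FT
  ....TT
Step 6: 4 trees catch fire, 2 burn out
  .....F
  ....FT
  ....TT
  .....T
  .....F
  ....FT

.....F
....FT
....TT
.....T
.....F
....FT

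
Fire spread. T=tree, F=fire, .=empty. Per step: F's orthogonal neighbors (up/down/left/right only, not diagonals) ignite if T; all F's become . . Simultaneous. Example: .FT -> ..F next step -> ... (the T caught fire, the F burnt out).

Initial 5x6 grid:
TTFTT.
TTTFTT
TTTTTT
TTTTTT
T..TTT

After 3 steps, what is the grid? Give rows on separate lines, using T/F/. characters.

Step 1: 5 trees catch fire, 2 burn out
  TF.FT.
  TTF.FT
  TTTFTT
  TTTTTT
  T..TTT
Step 2: 7 trees catch fire, 5 burn out
  F...F.
  TF...F
  TTF.FT
  TTTFTT
  T..TTT
Step 3: 6 trees catch fire, 7 burn out
  ......
  F.....
  TF...F
  TTF.FT
  T..FTT

......
F.....
TF...F
TTF.FT
T..FTT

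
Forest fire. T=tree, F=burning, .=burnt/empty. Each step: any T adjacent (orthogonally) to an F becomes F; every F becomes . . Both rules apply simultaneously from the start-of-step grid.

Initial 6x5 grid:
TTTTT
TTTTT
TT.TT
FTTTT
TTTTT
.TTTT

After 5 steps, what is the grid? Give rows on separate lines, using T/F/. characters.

Step 1: 3 trees catch fire, 1 burn out
  TTTTT
  TTTTT
  FT.TT
  .FTTT
  FTTTT
  .TTTT
Step 2: 4 trees catch fire, 3 burn out
  TTTTT
  FTTTT
  .F.TT
  ..FTT
  .FTTT
  .TTTT
Step 3: 5 trees catch fire, 4 burn out
  FTTTT
  .FTTT
  ...TT
  ...FT
  ..FTT
  .FTTT
Step 4: 6 trees catch fire, 5 burn out
  .FTTT
  ..FTT
  ...FT
  ....F
  ...FT
  ..FTT
Step 5: 5 trees catch fire, 6 burn out
  ..FTT
  ...FT
  ....F
  .....
  ....F
  ...FT

..FTT
...FT
....F
.....
....F
...FT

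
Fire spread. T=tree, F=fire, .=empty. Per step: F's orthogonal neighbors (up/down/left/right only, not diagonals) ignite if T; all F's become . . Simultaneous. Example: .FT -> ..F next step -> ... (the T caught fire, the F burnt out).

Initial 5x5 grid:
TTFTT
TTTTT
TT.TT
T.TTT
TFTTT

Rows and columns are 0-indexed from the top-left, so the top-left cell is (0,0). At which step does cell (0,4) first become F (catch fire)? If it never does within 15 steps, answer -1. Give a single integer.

Step 1: cell (0,4)='T' (+5 fires, +2 burnt)
Step 2: cell (0,4)='F' (+7 fires, +5 burnt)
  -> target ignites at step 2
Step 3: cell (0,4)='.' (+7 fires, +7 burnt)
Step 4: cell (0,4)='.' (+2 fires, +7 burnt)
Step 5: cell (0,4)='.' (+0 fires, +2 burnt)
  fire out at step 5

2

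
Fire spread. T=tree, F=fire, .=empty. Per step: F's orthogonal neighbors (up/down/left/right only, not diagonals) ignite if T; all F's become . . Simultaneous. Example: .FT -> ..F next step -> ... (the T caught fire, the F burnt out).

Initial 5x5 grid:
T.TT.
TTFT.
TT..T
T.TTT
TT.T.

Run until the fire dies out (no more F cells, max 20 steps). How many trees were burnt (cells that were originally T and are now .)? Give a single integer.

Step 1: +3 fires, +1 burnt (F count now 3)
Step 2: +3 fires, +3 burnt (F count now 3)
Step 3: +2 fires, +3 burnt (F count now 2)
Step 4: +1 fires, +2 burnt (F count now 1)
Step 5: +1 fires, +1 burnt (F count now 1)
Step 6: +1 fires, +1 burnt (F count now 1)
Step 7: +0 fires, +1 burnt (F count now 0)
Fire out after step 7
Initially T: 16, now '.': 20
Total burnt (originally-T cells now '.'): 11

Answer: 11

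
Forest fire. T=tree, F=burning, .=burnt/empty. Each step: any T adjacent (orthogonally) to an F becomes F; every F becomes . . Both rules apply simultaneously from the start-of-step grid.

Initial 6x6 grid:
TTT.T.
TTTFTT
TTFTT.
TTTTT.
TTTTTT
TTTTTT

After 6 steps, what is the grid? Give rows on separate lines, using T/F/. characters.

Step 1: 5 trees catch fire, 2 burn out
  TTT.T.
  TTF.FT
  TF.FT.
  TTFTT.
  TTTTTT
  TTTTTT
Step 2: 9 trees catch fire, 5 burn out
  TTF.F.
  TF...F
  F...F.
  TF.FT.
  TTFTTT
  TTTTTT
Step 3: 7 trees catch fire, 9 burn out
  TF....
  F.....
  ......
  F...F.
  TF.FTT
  TTFTTT
Step 4: 5 trees catch fire, 7 burn out
  F.....
  ......
  ......
  ......
  F...FT
  TF.FTT
Step 5: 3 trees catch fire, 5 burn out
  ......
  ......
  ......
  ......
  .....F
  F...FT
Step 6: 1 trees catch fire, 3 burn out
  ......
  ......
  ......
  ......
  ......
  .....F

......
......
......
......
......
.....F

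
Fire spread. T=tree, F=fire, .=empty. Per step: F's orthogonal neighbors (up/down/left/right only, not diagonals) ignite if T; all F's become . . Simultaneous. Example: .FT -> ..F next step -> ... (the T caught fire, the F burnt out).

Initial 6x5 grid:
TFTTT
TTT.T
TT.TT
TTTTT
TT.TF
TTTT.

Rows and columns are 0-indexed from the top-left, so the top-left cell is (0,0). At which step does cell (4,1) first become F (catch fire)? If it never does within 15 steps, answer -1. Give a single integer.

Step 1: cell (4,1)='T' (+5 fires, +2 burnt)
Step 2: cell (4,1)='T' (+7 fires, +5 burnt)
Step 3: cell (4,1)='T' (+7 fires, +7 burnt)
Step 4: cell (4,1)='F' (+3 fires, +7 burnt)
  -> target ignites at step 4
Step 5: cell (4,1)='.' (+2 fires, +3 burnt)
Step 6: cell (4,1)='.' (+0 fires, +2 burnt)
  fire out at step 6

4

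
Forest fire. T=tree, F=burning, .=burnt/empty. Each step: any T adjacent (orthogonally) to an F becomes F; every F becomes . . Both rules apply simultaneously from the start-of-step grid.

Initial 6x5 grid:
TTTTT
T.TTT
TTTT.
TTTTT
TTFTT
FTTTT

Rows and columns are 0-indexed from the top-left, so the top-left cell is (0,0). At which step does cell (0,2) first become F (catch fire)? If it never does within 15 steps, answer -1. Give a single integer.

Step 1: cell (0,2)='T' (+6 fires, +2 burnt)
Step 2: cell (0,2)='T' (+6 fires, +6 burnt)
Step 3: cell (0,2)='T' (+6 fires, +6 burnt)
Step 4: cell (0,2)='F' (+3 fires, +6 burnt)
  -> target ignites at step 4
Step 5: cell (0,2)='.' (+4 fires, +3 burnt)
Step 6: cell (0,2)='.' (+1 fires, +4 burnt)
Step 7: cell (0,2)='.' (+0 fires, +1 burnt)
  fire out at step 7

4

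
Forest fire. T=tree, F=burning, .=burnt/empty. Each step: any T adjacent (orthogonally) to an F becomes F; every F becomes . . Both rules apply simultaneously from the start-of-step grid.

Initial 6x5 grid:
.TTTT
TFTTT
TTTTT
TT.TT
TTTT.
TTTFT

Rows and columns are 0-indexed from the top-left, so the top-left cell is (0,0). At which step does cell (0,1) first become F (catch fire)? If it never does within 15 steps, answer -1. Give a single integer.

Step 1: cell (0,1)='F' (+7 fires, +2 burnt)
  -> target ignites at step 1
Step 2: cell (0,1)='.' (+8 fires, +7 burnt)
Step 3: cell (0,1)='.' (+7 fires, +8 burnt)
Step 4: cell (0,1)='.' (+3 fires, +7 burnt)
Step 5: cell (0,1)='.' (+0 fires, +3 burnt)
  fire out at step 5

1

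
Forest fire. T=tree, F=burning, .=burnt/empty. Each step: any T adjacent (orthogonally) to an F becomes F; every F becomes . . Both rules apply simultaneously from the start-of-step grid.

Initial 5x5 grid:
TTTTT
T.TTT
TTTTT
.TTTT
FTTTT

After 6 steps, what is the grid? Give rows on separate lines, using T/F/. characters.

Step 1: 1 trees catch fire, 1 burn out
  TTTTT
  T.TTT
  TTTTT
  .TTTT
  .FTTT
Step 2: 2 trees catch fire, 1 burn out
  TTTTT
  T.TTT
  TTTTT
  .FTTT
  ..FTT
Step 3: 3 trees catch fire, 2 burn out
  TTTTT
  T.TTT
  TFTTT
  ..FTT
  ...FT
Step 4: 4 trees catch fire, 3 burn out
  TTTTT
  T.TTT
  F.FTT
  ...FT
  ....F
Step 5: 4 trees catch fire, 4 burn out
  TTTTT
  F.FTT
  ...FT
  ....F
  .....
Step 6: 4 trees catch fire, 4 burn out
  FTFTT
  ...FT
  ....F
  .....
  .....

FTFTT
...FT
....F
.....
.....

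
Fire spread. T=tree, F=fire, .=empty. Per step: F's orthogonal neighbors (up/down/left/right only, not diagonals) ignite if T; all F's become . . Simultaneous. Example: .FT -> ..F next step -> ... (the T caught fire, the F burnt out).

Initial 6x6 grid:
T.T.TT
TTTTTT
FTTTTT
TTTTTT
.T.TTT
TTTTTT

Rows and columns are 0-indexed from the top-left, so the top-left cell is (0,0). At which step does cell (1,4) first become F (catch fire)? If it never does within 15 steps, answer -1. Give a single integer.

Step 1: cell (1,4)='T' (+3 fires, +1 burnt)
Step 2: cell (1,4)='T' (+4 fires, +3 burnt)
Step 3: cell (1,4)='T' (+4 fires, +4 burnt)
Step 4: cell (1,4)='T' (+5 fires, +4 burnt)
Step 5: cell (1,4)='F' (+6 fires, +5 burnt)
  -> target ignites at step 5
Step 6: cell (1,4)='.' (+5 fires, +6 burnt)
Step 7: cell (1,4)='.' (+3 fires, +5 burnt)
Step 8: cell (1,4)='.' (+1 fires, +3 burnt)
Step 9: cell (1,4)='.' (+0 fires, +1 burnt)
  fire out at step 9

5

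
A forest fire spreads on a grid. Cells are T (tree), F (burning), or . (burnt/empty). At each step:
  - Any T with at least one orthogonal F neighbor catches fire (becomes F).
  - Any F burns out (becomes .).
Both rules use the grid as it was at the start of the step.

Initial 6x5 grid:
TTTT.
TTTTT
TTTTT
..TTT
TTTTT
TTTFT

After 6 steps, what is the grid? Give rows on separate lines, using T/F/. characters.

Step 1: 3 trees catch fire, 1 burn out
  TTTT.
  TTTTT
  TTTTT
  ..TTT
  TTTFT
  TTF.F
Step 2: 4 trees catch fire, 3 burn out
  TTTT.
  TTTTT
  TTTTT
  ..TFT
  TTF.F
  TF...
Step 3: 5 trees catch fire, 4 burn out
  TTTT.
  TTTTT
  TTTFT
  ..F.F
  TF...
  F....
Step 4: 4 trees catch fire, 5 burn out
  TTTT.
  TTTFT
  TTF.F
  .....
  F....
  .....
Step 5: 4 trees catch fire, 4 burn out
  TTTF.
  TTF.F
  TF...
  .....
  .....
  .....
Step 6: 3 trees catch fire, 4 burn out
  TTF..
  TF...
  F....
  .....
  .....
  .....

TTF..
TF...
F....
.....
.....
.....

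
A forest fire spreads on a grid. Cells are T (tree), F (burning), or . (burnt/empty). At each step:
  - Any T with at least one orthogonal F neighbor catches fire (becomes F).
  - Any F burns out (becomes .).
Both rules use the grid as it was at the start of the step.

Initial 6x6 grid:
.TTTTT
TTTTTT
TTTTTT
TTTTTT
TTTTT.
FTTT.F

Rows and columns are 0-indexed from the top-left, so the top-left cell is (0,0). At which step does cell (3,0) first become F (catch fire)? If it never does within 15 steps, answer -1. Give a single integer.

Step 1: cell (3,0)='T' (+2 fires, +2 burnt)
Step 2: cell (3,0)='F' (+3 fires, +2 burnt)
  -> target ignites at step 2
Step 3: cell (3,0)='.' (+4 fires, +3 burnt)
Step 4: cell (3,0)='.' (+4 fires, +4 burnt)
Step 5: cell (3,0)='.' (+4 fires, +4 burnt)
Step 6: cell (3,0)='.' (+4 fires, +4 burnt)
Step 7: cell (3,0)='.' (+4 fires, +4 burnt)
Step 8: cell (3,0)='.' (+3 fires, +4 burnt)
Step 9: cell (3,0)='.' (+2 fires, +3 burnt)
Step 10: cell (3,0)='.' (+1 fires, +2 burnt)
Step 11: cell (3,0)='.' (+0 fires, +1 burnt)
  fire out at step 11

2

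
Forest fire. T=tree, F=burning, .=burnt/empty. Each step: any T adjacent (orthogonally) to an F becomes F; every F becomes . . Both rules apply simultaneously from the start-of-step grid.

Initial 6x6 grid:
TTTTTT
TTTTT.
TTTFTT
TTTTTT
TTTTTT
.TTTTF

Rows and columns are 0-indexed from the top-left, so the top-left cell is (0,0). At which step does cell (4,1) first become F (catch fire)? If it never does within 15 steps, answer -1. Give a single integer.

Step 1: cell (4,1)='T' (+6 fires, +2 burnt)
Step 2: cell (4,1)='T' (+11 fires, +6 burnt)
Step 3: cell (4,1)='T' (+7 fires, +11 burnt)
Step 4: cell (4,1)='F' (+6 fires, +7 burnt)
  -> target ignites at step 4
Step 5: cell (4,1)='.' (+2 fires, +6 burnt)
Step 6: cell (4,1)='.' (+0 fires, +2 burnt)
  fire out at step 6

4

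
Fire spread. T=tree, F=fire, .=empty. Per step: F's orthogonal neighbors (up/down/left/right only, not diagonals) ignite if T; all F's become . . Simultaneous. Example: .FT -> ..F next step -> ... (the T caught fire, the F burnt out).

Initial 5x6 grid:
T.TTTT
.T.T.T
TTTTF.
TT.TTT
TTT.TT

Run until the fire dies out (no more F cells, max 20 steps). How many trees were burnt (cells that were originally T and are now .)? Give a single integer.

Step 1: +2 fires, +1 burnt (F count now 2)
Step 2: +5 fires, +2 burnt (F count now 5)
Step 3: +3 fires, +5 burnt (F count now 3)
Step 4: +5 fires, +3 burnt (F count now 5)
Step 5: +3 fires, +5 burnt (F count now 3)
Step 6: +3 fires, +3 burnt (F count now 3)
Step 7: +0 fires, +3 burnt (F count now 0)
Fire out after step 7
Initially T: 22, now '.': 29
Total burnt (originally-T cells now '.'): 21

Answer: 21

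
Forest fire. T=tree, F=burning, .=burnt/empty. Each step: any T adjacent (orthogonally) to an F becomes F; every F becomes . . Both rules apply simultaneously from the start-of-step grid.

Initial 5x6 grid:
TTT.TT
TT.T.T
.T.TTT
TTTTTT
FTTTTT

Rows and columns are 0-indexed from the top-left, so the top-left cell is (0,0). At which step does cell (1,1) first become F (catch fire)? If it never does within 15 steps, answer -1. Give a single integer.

Step 1: cell (1,1)='T' (+2 fires, +1 burnt)
Step 2: cell (1,1)='T' (+2 fires, +2 burnt)
Step 3: cell (1,1)='T' (+3 fires, +2 burnt)
Step 4: cell (1,1)='F' (+3 fires, +3 burnt)
  -> target ignites at step 4
Step 5: cell (1,1)='.' (+5 fires, +3 burnt)
Step 6: cell (1,1)='.' (+5 fires, +5 burnt)
Step 7: cell (1,1)='.' (+1 fires, +5 burnt)
Step 8: cell (1,1)='.' (+1 fires, +1 burnt)
Step 9: cell (1,1)='.' (+1 fires, +1 burnt)
Step 10: cell (1,1)='.' (+1 fires, +1 burnt)
Step 11: cell (1,1)='.' (+0 fires, +1 burnt)
  fire out at step 11

4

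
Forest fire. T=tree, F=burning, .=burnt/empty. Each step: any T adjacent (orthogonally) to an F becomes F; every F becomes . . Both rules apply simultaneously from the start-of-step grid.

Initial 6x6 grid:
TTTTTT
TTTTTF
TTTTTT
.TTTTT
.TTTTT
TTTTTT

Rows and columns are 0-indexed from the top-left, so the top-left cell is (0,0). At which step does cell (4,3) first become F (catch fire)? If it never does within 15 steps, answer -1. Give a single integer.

Step 1: cell (4,3)='T' (+3 fires, +1 burnt)
Step 2: cell (4,3)='T' (+4 fires, +3 burnt)
Step 3: cell (4,3)='T' (+5 fires, +4 burnt)
Step 4: cell (4,3)='T' (+6 fires, +5 burnt)
Step 5: cell (4,3)='F' (+6 fires, +6 burnt)
  -> target ignites at step 5
Step 6: cell (4,3)='.' (+5 fires, +6 burnt)
Step 7: cell (4,3)='.' (+2 fires, +5 burnt)
Step 8: cell (4,3)='.' (+1 fires, +2 burnt)
Step 9: cell (4,3)='.' (+1 fires, +1 burnt)
Step 10: cell (4,3)='.' (+0 fires, +1 burnt)
  fire out at step 10

5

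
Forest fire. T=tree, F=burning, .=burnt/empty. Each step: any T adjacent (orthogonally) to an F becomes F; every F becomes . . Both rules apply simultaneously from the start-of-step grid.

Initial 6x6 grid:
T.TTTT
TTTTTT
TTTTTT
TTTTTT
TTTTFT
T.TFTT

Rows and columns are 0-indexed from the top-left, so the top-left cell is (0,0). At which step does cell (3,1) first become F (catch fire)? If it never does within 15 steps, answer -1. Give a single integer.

Step 1: cell (3,1)='T' (+5 fires, +2 burnt)
Step 2: cell (3,1)='T' (+5 fires, +5 burnt)
Step 3: cell (3,1)='T' (+5 fires, +5 burnt)
Step 4: cell (3,1)='F' (+6 fires, +5 burnt)
  -> target ignites at step 4
Step 5: cell (3,1)='.' (+6 fires, +6 burnt)
Step 6: cell (3,1)='.' (+3 fires, +6 burnt)
Step 7: cell (3,1)='.' (+1 fires, +3 burnt)
Step 8: cell (3,1)='.' (+1 fires, +1 burnt)
Step 9: cell (3,1)='.' (+0 fires, +1 burnt)
  fire out at step 9

4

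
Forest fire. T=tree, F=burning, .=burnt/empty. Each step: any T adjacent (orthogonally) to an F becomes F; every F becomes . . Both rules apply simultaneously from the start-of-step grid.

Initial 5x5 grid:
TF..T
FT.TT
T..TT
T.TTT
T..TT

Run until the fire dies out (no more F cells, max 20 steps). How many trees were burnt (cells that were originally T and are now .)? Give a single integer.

Answer: 5

Derivation:
Step 1: +3 fires, +2 burnt (F count now 3)
Step 2: +1 fires, +3 burnt (F count now 1)
Step 3: +1 fires, +1 burnt (F count now 1)
Step 4: +0 fires, +1 burnt (F count now 0)
Fire out after step 4
Initially T: 15, now '.': 15
Total burnt (originally-T cells now '.'): 5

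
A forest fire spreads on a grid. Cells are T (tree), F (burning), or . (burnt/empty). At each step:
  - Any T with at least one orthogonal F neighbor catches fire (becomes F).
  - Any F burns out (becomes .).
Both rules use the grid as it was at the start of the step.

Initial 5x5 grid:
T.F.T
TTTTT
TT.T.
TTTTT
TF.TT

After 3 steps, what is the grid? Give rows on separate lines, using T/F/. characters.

Step 1: 3 trees catch fire, 2 burn out
  T...T
  TTFTT
  TT.T.
  TFTTT
  F..TT
Step 2: 5 trees catch fire, 3 burn out
  T...T
  TF.FT
  TF.T.
  F.FTT
  ...TT
Step 3: 5 trees catch fire, 5 burn out
  T...T
  F...F
  F..F.
  ...FT
  ...TT

T...T
F...F
F..F.
...FT
...TT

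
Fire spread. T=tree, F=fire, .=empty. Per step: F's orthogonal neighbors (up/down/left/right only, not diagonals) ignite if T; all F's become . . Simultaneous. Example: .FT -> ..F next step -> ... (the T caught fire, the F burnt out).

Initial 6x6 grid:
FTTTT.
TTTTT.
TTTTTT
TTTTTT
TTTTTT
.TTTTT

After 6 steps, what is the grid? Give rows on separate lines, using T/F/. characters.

Step 1: 2 trees catch fire, 1 burn out
  .FTTT.
  FTTTT.
  TTTTTT
  TTTTTT
  TTTTTT
  .TTTTT
Step 2: 3 trees catch fire, 2 burn out
  ..FTT.
  .FTTT.
  FTTTTT
  TTTTTT
  TTTTTT
  .TTTTT
Step 3: 4 trees catch fire, 3 burn out
  ...FT.
  ..FTT.
  .FTTTT
  FTTTTT
  TTTTTT
  .TTTTT
Step 4: 5 trees catch fire, 4 burn out
  ....F.
  ...FT.
  ..FTTT
  .FTTTT
  FTTTTT
  .TTTTT
Step 5: 4 trees catch fire, 5 burn out
  ......
  ....F.
  ...FTT
  ..FTTT
  .FTTTT
  .TTTTT
Step 6: 4 trees catch fire, 4 burn out
  ......
  ......
  ....FT
  ...FTT
  ..FTTT
  .FTTTT

......
......
....FT
...FTT
..FTTT
.FTTTT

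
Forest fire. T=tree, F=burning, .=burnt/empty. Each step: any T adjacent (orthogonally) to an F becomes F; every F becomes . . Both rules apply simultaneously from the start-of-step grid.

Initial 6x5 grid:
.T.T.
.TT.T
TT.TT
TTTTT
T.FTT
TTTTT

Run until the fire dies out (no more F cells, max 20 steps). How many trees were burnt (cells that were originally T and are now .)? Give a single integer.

Answer: 21

Derivation:
Step 1: +3 fires, +1 burnt (F count now 3)
Step 2: +5 fires, +3 burnt (F count now 5)
Step 3: +6 fires, +5 burnt (F count now 6)
Step 4: +4 fires, +6 burnt (F count now 4)
Step 5: +3 fires, +4 burnt (F count now 3)
Step 6: +0 fires, +3 burnt (F count now 0)
Fire out after step 6
Initially T: 22, now '.': 29
Total burnt (originally-T cells now '.'): 21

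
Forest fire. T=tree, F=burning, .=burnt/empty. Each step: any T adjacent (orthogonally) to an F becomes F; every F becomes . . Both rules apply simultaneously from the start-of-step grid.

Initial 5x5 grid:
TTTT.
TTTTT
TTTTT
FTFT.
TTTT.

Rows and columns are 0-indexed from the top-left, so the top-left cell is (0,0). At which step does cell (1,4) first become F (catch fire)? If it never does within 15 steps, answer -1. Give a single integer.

Step 1: cell (1,4)='T' (+6 fires, +2 burnt)
Step 2: cell (1,4)='T' (+6 fires, +6 burnt)
Step 3: cell (1,4)='T' (+5 fires, +6 burnt)
Step 4: cell (1,4)='F' (+3 fires, +5 burnt)
  -> target ignites at step 4
Step 5: cell (1,4)='.' (+0 fires, +3 burnt)
  fire out at step 5

4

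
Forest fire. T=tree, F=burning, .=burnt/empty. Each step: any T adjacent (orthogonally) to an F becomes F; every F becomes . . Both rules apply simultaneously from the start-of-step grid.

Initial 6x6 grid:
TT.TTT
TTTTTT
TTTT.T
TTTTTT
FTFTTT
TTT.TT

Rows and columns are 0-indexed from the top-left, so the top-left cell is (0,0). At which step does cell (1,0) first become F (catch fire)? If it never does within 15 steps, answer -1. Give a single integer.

Step 1: cell (1,0)='T' (+6 fires, +2 burnt)
Step 2: cell (1,0)='T' (+6 fires, +6 burnt)
Step 3: cell (1,0)='F' (+7 fires, +6 burnt)
  -> target ignites at step 3
Step 4: cell (1,0)='.' (+5 fires, +7 burnt)
Step 5: cell (1,0)='.' (+4 fires, +5 burnt)
Step 6: cell (1,0)='.' (+2 fires, +4 burnt)
Step 7: cell (1,0)='.' (+1 fires, +2 burnt)
Step 8: cell (1,0)='.' (+0 fires, +1 burnt)
  fire out at step 8

3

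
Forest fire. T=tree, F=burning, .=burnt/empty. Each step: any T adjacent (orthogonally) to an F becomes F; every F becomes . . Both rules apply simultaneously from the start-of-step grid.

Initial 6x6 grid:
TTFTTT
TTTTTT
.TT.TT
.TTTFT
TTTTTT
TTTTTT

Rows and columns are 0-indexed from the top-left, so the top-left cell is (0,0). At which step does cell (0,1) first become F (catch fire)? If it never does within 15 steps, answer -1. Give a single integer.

Step 1: cell (0,1)='F' (+7 fires, +2 burnt)
  -> target ignites at step 1
Step 2: cell (0,1)='.' (+11 fires, +7 burnt)
Step 3: cell (0,1)='.' (+8 fires, +11 burnt)
Step 4: cell (0,1)='.' (+2 fires, +8 burnt)
Step 5: cell (0,1)='.' (+2 fires, +2 burnt)
Step 6: cell (0,1)='.' (+1 fires, +2 burnt)
Step 7: cell (0,1)='.' (+0 fires, +1 burnt)
  fire out at step 7

1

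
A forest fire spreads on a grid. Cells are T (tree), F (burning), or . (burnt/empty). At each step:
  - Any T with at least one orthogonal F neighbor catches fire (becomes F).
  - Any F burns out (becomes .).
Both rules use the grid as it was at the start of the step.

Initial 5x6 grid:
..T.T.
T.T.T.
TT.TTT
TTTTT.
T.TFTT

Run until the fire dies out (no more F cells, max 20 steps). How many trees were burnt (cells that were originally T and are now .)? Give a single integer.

Answer: 17

Derivation:
Step 1: +3 fires, +1 burnt (F count now 3)
Step 2: +4 fires, +3 burnt (F count now 4)
Step 3: +2 fires, +4 burnt (F count now 2)
Step 4: +4 fires, +2 burnt (F count now 4)
Step 5: +3 fires, +4 burnt (F count now 3)
Step 6: +1 fires, +3 burnt (F count now 1)
Step 7: +0 fires, +1 burnt (F count now 0)
Fire out after step 7
Initially T: 19, now '.': 28
Total burnt (originally-T cells now '.'): 17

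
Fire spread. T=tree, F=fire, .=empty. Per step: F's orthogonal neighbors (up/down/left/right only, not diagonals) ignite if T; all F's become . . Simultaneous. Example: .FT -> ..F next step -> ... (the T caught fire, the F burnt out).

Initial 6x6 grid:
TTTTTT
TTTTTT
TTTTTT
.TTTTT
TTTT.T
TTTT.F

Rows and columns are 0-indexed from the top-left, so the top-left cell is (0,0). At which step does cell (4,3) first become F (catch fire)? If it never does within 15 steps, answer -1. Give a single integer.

Step 1: cell (4,3)='T' (+1 fires, +1 burnt)
Step 2: cell (4,3)='T' (+1 fires, +1 burnt)
Step 3: cell (4,3)='T' (+2 fires, +1 burnt)
Step 4: cell (4,3)='T' (+3 fires, +2 burnt)
Step 5: cell (4,3)='F' (+5 fires, +3 burnt)
  -> target ignites at step 5
Step 6: cell (4,3)='.' (+6 fires, +5 burnt)
Step 7: cell (4,3)='.' (+5 fires, +6 burnt)
Step 8: cell (4,3)='.' (+5 fires, +5 burnt)
Step 9: cell (4,3)='.' (+3 fires, +5 burnt)
Step 10: cell (4,3)='.' (+1 fires, +3 burnt)
Step 11: cell (4,3)='.' (+0 fires, +1 burnt)
  fire out at step 11

5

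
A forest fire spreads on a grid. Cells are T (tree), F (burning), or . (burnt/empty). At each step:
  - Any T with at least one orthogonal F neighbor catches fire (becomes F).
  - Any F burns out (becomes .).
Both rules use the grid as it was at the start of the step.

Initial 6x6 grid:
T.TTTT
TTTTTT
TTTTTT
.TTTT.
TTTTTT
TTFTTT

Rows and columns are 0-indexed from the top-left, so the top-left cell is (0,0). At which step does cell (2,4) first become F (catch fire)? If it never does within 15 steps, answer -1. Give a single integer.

Step 1: cell (2,4)='T' (+3 fires, +1 burnt)
Step 2: cell (2,4)='T' (+5 fires, +3 burnt)
Step 3: cell (2,4)='T' (+6 fires, +5 burnt)
Step 4: cell (2,4)='T' (+5 fires, +6 burnt)
Step 5: cell (2,4)='F' (+5 fires, +5 burnt)
  -> target ignites at step 5
Step 6: cell (2,4)='.' (+4 fires, +5 burnt)
Step 7: cell (2,4)='.' (+3 fires, +4 burnt)
Step 8: cell (2,4)='.' (+1 fires, +3 burnt)
Step 9: cell (2,4)='.' (+0 fires, +1 burnt)
  fire out at step 9

5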